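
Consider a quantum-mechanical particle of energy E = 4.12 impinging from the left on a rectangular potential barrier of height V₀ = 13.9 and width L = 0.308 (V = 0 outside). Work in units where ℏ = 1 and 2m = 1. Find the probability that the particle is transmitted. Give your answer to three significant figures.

E < V₀: inside the barrier ψ ∝ e^{±κx} with κ = √(2m(V₀ − E))/ℏ = 3.127.
κL = 0.9632, sinh(κL) = 1.119.
The exact tunnelling result is T⁻¹ = 1 + V₀² sinh²(κL) / [4E(V₀ − E)] = 2.502, so T = 0.400.

T = 0.400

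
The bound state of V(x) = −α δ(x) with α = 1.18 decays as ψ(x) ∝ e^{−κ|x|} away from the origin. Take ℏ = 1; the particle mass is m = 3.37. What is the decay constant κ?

Integrating the TISE across x = 0 gives the cusp condition ψ'(0⁺) − ψ'(0⁻) = −(2mα/ℏ²)ψ(0).
With ψ ∝ e^{−κ|x|} this yields −2κ = −2mα/ℏ², so κ = mα/ℏ² = 3.977.

κ = 3.98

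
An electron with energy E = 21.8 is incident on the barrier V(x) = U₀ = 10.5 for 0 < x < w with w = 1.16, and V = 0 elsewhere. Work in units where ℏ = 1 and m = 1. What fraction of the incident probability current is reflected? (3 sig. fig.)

Above the barrier the interior wavenumber is k₂ = √(2m(E − U₀))/ℏ = 4.754, giving phase k₂w = 5.515.
Matching at both interfaces gives T⁻¹ = 1 + U₀² sin²(k₂w) / [4E(E − U₀)] = 1.054, hence T = 0.949.
R = 1 − T = 0.0513.

R = 0.0513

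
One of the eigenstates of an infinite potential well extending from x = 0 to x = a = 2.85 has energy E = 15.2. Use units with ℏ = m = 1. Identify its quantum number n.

For an infinite well E_n = n²π²ℏ²/(2ma²), so n = (a/πℏ)√(2mE).
n = (2.85/π) × √(2 × 1 × 15.2) = 5.002 → n = 5.

n = 5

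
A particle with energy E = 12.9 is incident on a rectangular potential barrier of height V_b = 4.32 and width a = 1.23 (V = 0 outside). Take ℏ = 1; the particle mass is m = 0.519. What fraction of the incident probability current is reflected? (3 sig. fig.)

R = 0.0106

E > V_b: inside the barrier k₂ = √(2m(E − V_b))/ℏ = 2.984, k₂a = 3.671.
T = [1 + V_b² sin²(k₂a) / (4E(E − V_b))]⁻¹ = 1/1.011 = 0.989.
R = 1 − T = 0.0106.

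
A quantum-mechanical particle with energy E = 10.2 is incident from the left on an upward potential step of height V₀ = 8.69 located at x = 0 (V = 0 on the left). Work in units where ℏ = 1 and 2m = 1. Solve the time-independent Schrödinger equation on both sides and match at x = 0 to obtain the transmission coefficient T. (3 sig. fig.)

T = 0.803

On each side the TISE gives plane waves with k = √(2m(E − V))/ℏ: k₁ = √(2·½·10.2) = 3.194, k₂ = √(2·½·1.51) = 1.229.
Matching ψ and ψ′ at x = 0 gives r = (k₁ − k₂)/(k₁ + k₂), so R = r² = 0.1974 and T = 1 − R = 0.8026.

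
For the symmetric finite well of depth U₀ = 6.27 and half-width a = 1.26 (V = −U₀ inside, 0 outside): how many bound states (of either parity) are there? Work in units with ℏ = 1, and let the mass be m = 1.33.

N = 4

Define the well-strength parameter z₀ = (a/ℏ)√(2mU₀) = 1.26 × √(2·1.33·6.27) = 5.146.
A new bound state (alternating even/odd) appears each time z₀ passes a multiple of π/2, so N = ⌊2z₀/π⌋ + 1 = ⌊3.276⌋ + 1 = 4.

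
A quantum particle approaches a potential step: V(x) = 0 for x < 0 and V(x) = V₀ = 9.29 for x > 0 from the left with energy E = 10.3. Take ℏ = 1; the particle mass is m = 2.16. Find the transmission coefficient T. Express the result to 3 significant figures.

T = 0.726

The wavenumbers are k₁ = √(2mE)/ℏ = 6.671 on the left and k₂ = √(2m(E − V₀))/ℏ = 2.089 on the right.
Matching ψ and ψ′ at x = 0 gives r = (k₁ − k₂)/(k₁ + k₂), so R = r² = 0.2736 and T = 1 − R = 0.7264.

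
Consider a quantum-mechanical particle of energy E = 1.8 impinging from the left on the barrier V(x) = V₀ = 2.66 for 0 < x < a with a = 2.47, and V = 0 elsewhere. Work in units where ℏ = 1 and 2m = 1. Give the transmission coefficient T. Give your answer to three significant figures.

E < V₀: inside the barrier ψ ∝ e^{±κx} with κ = √(2m(V₀ − E))/ℏ = 0.9274.
κa = 2.291, sinh(κa) = 4.890.
Matching ψ, ψ′ at both faces gives T = [1 + V₀² sinh²(κa) / (4E(V₀ − E))]⁻¹ = 1/28.32 = 0.0353.

T = 0.0353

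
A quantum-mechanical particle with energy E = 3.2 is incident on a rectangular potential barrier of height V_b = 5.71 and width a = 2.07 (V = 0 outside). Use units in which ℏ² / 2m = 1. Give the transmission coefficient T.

T = 0.00557

E < V_b: inside the barrier ψ ∝ e^{±κx} with κ = √(2m(V_b − E))/ℏ = 1.584.
κa = 3.279, sinh(κa) = 13.26.
Matching ψ, ψ′ at both faces gives T = [1 + V_b² sinh²(κa) / (4E(V_b − E))]⁻¹ = 1/179.5 = 0.00557.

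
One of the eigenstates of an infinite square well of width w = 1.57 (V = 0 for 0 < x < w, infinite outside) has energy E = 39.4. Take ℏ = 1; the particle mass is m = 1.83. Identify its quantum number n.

For an infinite well E_n = n²π²ℏ²/(2mw²), so n = (w/πℏ)√(2mE).
n = (1.57/π) × √(2 × 1.83 × 39.4) = 6.001 → n = 6.

n = 6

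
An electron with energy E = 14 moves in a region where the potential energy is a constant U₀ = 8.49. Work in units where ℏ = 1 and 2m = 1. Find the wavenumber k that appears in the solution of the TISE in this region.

k = 2.35

With E > U₀ the solution is oscillatory, ψ ∝ e^{±ikx} with k = √(2m(E − U₀))/ℏ.
k = √(2 × 0.5 × 5.51) = 2.347.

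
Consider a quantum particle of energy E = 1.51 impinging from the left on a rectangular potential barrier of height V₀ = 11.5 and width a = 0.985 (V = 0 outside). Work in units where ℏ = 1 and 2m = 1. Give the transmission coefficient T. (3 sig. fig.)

Since E < V₀ the interior solution is evanescent with decay constant κ = √(2m(V₀ − E))/ℏ = 3.161.
κa = 3.113, sinh(κa) = 11.23.
The exact tunnelling result is T⁻¹ = 1 + V₀² sinh²(κa) / [4E(V₀ − E)] = 277.2, so T = 0.00361.

T = 0.00361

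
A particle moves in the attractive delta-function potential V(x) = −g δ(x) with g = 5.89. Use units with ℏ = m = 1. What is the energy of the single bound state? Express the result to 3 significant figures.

For x ≠ 0 the bound state is ψ ∝ e^{−κ|x|}; integrating the TISE across the delta gives the cusp condition 2κ = 2mg/ℏ², so κ = 5.890.
Then E = −ℏ²κ²/(2m) = −mg²/(2ℏ²) = -17.35.

E = -17.3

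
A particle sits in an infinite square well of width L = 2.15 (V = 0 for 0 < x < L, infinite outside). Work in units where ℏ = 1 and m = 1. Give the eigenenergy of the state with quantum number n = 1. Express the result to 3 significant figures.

Requiring ψ(0) = ψ(L) = 0 quantises k = nπ/L, hence E_n = ℏ²k²/2m = n²π²ℏ²/(2mL²).
E_1 = 1² × π² / (2 × 1 × 2.15²) = 1.068.

E = 1.07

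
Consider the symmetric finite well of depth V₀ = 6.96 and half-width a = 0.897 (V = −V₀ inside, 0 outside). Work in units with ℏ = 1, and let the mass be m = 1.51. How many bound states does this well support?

N = 3

The dimensionless depth is z₀ = a√(2mV₀)/ℏ = 0.897 × √(21.02) = 4.112.
A new bound state (alternating even/odd) appears each time z₀ passes a multiple of π/2, so N = ⌊2z₀/π⌋ + 1 = ⌊2.618⌋ + 1 = 3.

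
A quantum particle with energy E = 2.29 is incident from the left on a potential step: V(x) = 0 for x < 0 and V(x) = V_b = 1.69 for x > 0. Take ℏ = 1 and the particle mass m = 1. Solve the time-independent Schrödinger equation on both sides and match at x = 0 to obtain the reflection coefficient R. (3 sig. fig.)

R = 0.104

The wavenumbers are k₁ = √(2mE)/ℏ = 2.140 on the left and k₂ = √(2m(E − V_b))/ℏ = 1.095 on the right.
Matching ψ and ψ′ at x = 0 gives r = (k₁ − k₂)/(k₁ + k₂), so R = r² = 0.1042 and T = 1 − R = 0.8958.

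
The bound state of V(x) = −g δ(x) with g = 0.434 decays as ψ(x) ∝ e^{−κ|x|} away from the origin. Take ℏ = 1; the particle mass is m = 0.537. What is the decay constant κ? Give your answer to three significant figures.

κ = 0.233

Integrate −(ℏ²/2m)ψ'' − gδ(x)ψ = Eψ from −ε to +ε: the ψ'' term gives ψ'(0⁺) − ψ'(0⁻) and the δ term gives −(2mg/ℏ²)ψ(0).
With ψ ∝ e^{−κ|x|} this yields −2κ = −2mg/ℏ², so κ = mg/ℏ² = 0.2331.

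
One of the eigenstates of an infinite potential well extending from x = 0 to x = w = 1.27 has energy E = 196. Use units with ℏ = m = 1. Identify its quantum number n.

For an infinite well E_n = n²π²ℏ²/(2mw²), so n = (w/πℏ)√(2mE).
n = (1.27/π) × √(2 × 1 × 196) = 8.004 → n = 8.

n = 8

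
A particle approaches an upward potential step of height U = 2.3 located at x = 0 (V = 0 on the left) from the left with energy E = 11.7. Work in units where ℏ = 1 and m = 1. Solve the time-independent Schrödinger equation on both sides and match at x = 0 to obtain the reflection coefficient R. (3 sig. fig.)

R = 0.00299

The wavenumbers are k₁ = √(2mE)/ℏ = 4.837 on the left and k₂ = √(2m(E − U))/ℏ = 4.336 on the right.
Matching ψ and ψ′ at x = 0 gives r = (k₁ − k₂)/(k₁ + k₂), so R = r² = 0.002988 and T = 1 − R = 0.9970.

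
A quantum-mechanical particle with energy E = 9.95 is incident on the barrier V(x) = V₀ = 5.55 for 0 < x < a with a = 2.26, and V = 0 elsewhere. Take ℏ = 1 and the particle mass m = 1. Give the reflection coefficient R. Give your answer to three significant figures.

R = 0.0285

Above the barrier the interior wavenumber is k₂ = √(2m(E − V₀))/ℏ = 2.966, giving phase k₂a = 6.704.
T = [1 + V₀² sin²(k₂a) / (4E(E − V₀))]⁻¹ = 1/1.029 = 0.971.
R = 1 − T = 0.0285.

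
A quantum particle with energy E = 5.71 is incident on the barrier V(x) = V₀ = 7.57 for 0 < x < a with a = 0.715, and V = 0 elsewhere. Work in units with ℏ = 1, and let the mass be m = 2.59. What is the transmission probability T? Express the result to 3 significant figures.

T = 0.0346

E < V₀: inside the barrier ψ ∝ e^{±κx} with κ = √(2m(V₀ − E))/ℏ = 3.104.
κa = 2.219, sinh(κa) = 4.546.
Matching ψ, ψ′ at both faces gives T = [1 + V₀² sinh²(κa) / (4E(V₀ − E))]⁻¹ = 1/28.88 = 0.0346.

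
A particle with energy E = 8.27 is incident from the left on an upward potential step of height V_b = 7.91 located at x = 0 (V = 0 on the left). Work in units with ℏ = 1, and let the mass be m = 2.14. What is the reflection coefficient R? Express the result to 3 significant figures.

On each side the TISE gives plane waves with k = √(2m(E − V))/ℏ: k₁ = √(2·2.14·8.27) = 5.949, k₂ = √(2·2.14·0.36) = 1.241.
Continuity of ψ and ψ′ at the step yields the reflection amplitude r = (k₁ − k₂)/(k₁ + k₂) = 0.6548; thus R = |r|² = 0.4287, T = 0.5713.

R = 0.429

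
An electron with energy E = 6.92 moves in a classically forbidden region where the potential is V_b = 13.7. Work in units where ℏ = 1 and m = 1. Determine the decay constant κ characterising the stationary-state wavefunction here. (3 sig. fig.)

Since E < V_b the TISE in this region is ψ'' = κ²ψ with κ = √(2m(V_b − E))/ℏ.
κ = √(2 × 1 × 6.78) = 3.682.

κ = 3.68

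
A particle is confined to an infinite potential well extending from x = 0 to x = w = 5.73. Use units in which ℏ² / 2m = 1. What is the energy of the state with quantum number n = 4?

E = 4.81

The infinite-well eigenfunctions ψ_n = √(2/w) sin(nπx/w) vanish at both walls, giving E_n = n²π²ℏ²/(2mw²).
E_4 = 4² × π² / (2 × 0.5 × 5.73²) = 4.810.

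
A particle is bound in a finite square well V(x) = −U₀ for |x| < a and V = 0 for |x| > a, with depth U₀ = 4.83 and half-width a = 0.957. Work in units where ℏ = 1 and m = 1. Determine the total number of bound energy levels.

Define the well-strength parameter z₀ = (a/ℏ)√(2mU₀) = 0.957 × √(2·1·4.83) = 2.974.
The even/odd transcendental equations gain one root per π/2 in z₀, giving N = 1 + ⌊2z₀/π⌋ = 1 + ⌊1.894⌋ = 2.

N = 2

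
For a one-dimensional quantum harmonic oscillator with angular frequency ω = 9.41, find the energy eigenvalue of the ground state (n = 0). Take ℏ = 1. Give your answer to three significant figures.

The oscillator eigenvalues are E_n = ℏω(n + ½), so E_0 = 9.41 × 0.5 = 4.705.

E = 4.71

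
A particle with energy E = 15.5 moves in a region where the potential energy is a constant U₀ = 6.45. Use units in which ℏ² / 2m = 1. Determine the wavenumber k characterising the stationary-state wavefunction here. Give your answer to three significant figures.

k = 3.01

With E > U₀ the solution is oscillatory, ψ ∝ e^{±ikx} with k = √(2m(E − U₀))/ℏ.
k = √(2 × 0.5 × 9.05) = 3.008.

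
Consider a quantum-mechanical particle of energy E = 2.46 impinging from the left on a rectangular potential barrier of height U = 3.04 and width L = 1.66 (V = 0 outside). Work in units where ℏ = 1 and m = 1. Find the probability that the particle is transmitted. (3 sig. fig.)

Since E < U the interior solution is evanescent with decay constant κ = √(2m(U − E))/ℏ = 1.077.
κL = 1.788, sinh(κL) = 2.905.
Matching ψ, ψ′ at both faces gives T = [1 + U² sinh²(κL) / (4E(U − E))]⁻¹ = 1/14.66 = 0.0682.

T = 0.0682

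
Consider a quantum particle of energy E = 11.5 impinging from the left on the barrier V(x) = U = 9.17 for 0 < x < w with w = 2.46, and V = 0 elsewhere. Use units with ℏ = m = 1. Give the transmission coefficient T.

T = 0.651

E > U: inside the barrier k₂ = √(2m(E − U))/ℏ = 2.159, k₂w = 5.310.
T = [1 + U² sin²(k₂w) / (4E(E − U))]⁻¹ = 1/1.536 = 0.651.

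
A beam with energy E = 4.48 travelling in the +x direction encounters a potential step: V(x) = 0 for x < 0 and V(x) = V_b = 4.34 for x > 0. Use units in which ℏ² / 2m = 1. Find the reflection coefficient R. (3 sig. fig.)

On each side the TISE gives plane waves with k = √(2m(E − V))/ℏ: k₁ = √(2·½·4.48) = 2.117, k₂ = √(2·½·0.14) = 0.3742.
Matching ψ and ψ′ at x = 0 gives r = (k₁ − k₂)/(k₁ + k₂), so R = r² = 0.4894 and T = 1 − R = 0.5106.

R = 0.489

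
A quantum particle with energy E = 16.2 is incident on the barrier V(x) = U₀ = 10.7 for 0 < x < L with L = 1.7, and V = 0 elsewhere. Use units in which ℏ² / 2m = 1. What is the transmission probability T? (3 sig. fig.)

T = 0.848

E > U₀: inside the barrier k₂ = √(2m(E − U₀))/ℏ = 2.345, k₂L = 3.987.
Matching at both interfaces gives T⁻¹ = 1 + U₀² sin²(k₂L) / [4E(E − U₀)] = 1.180, hence T = 0.848.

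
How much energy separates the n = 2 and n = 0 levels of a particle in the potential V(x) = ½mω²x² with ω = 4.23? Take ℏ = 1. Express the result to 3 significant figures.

E_n = ℏω(n + ½), so ΔE = (2 − 0) ℏω = 2 × 4.23 = 8.460.

ΔE = 8.46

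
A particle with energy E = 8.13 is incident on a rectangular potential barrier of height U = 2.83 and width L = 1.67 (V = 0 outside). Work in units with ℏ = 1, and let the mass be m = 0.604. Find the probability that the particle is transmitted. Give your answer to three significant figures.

Above the barrier the interior wavenumber is k₂ = √(2m(E − U))/ℏ = 2.530, giving phase k₂L = 4.226.
T = [1 + U² sin²(k₂L) / (4E(E − U))]⁻¹ = 1/1.036 = 0.965.

T = 0.965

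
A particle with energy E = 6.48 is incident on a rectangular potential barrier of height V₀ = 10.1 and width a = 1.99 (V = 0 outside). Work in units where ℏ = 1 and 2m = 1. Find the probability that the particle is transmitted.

T = 0.00189

E < V₀: inside the barrier ψ ∝ e^{±κx} with κ = √(2m(V₀ − E))/ℏ = 1.903.
κa = 3.786, sinh(κa) = 22.03.
Matching ψ, ψ′ at both faces gives T = [1 + V₀² sinh²(κa) / (4E(V₀ − E))]⁻¹ = 1/528.8 = 0.00189.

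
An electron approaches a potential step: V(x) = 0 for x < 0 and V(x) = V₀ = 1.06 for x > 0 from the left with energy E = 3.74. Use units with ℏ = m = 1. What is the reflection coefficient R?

R = 0.00691

On each side the TISE gives plane waves with k = √(2m(E − V))/ℏ: k₁ = √(2·1·3.74) = 2.735, k₂ = √(2·1·2.68) = 2.315.
Continuity of ψ and ψ′ at the step yields the reflection amplitude r = (k₁ − k₂)/(k₁ + k₂) = 0.08312; thus R = |r|² = 0.006910, T = 0.9931.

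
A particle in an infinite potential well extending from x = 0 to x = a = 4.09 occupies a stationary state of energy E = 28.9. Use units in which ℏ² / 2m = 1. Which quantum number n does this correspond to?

n = 7

From E_n = n²π²ℏ²/(2ma²) invert to n = √(2ma²E)/(πℏ).
n = (4.09/π) × √(2 × 0.5 × 28.9) = 6.999 → n = 7.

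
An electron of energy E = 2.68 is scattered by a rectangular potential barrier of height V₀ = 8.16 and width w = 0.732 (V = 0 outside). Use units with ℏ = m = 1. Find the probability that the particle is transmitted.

T = 0.0274

E < V₀: inside the barrier ψ ∝ e^{±κx} with κ = √(2m(V₀ − E))/ℏ = 3.311.
κw = 2.423, sinh(κw) = 5.597.
Matching ψ, ψ′ at both faces gives T = [1 + V₀² sinh²(κw) / (4E(V₀ − E))]⁻¹ = 1/36.51 = 0.0274.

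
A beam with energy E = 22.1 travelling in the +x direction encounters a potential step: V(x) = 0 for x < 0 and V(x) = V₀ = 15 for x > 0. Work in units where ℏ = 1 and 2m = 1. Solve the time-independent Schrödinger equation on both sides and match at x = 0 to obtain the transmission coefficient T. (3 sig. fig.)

On each side the TISE gives plane waves with k = √(2m(E − V))/ℏ: k₁ = √(2·½·22.1) = 4.701, k₂ = √(2·½·7.1) = 2.665.
Continuity of ψ and ψ′ at the step yields the reflection amplitude r = (k₁ − k₂)/(k₁ + k₂) = 0.2765; thus R = |r|² = 0.07644, T = 0.9236.

T = 0.924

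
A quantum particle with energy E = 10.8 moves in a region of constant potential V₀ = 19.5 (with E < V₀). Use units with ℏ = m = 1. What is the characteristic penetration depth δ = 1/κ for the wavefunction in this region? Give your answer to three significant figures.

δ = 0.240

Since E < V₀ the TISE in this region is ψ'' = κ²ψ with κ = √(2m(V₀ − E))/ℏ.
κ = √(2 × 1 × 8.7) = 4.171. The penetration depth is δ = 1/κ = 0.240.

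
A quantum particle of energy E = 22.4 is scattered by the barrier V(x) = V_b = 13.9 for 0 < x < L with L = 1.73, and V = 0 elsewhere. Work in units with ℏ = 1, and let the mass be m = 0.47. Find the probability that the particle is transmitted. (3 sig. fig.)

Above the barrier the interior wavenumber is k₂ = √(2m(E − V_b))/ℏ = 2.827, giving phase k₂L = 4.890.
T = [1 + V_b² sin²(k₂L) / (4E(E − V_b))]⁻¹ = 1/1.246 = 0.803.

T = 0.803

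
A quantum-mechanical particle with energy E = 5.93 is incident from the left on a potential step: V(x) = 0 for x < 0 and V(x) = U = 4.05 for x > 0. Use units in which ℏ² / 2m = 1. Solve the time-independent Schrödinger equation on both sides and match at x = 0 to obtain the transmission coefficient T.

T = 0.922

On each side the TISE gives plane waves with k = √(2m(E − V))/ℏ: k₁ = √(2·½·5.93) = 2.435, k₂ = √(2·½·1.88) = 1.371.
Continuity of ψ and ψ′ at the step yields the reflection amplitude r = (k₁ − k₂)/(k₁ + k₂) = 0.2795; thus R = |r|² = 0.07815, T = 0.9219.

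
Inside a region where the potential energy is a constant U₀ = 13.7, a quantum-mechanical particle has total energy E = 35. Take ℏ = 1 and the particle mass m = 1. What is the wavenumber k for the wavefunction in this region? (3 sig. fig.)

With E > U₀ the solution is oscillatory, ψ ∝ e^{±ikx} with k = √(2m(E − U₀))/ℏ.
k = √(2 × 1 × 21.3) = 6.527.

k = 6.53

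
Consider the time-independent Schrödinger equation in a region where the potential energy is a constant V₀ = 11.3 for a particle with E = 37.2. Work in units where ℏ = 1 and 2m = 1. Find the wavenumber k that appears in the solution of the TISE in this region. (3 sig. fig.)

k = 5.09

With E > V₀ the solution is oscillatory, ψ ∝ e^{±ikx} with k = √(2m(E − V₀))/ℏ.
k = √(2 × 0.5 × 25.9) = 5.089.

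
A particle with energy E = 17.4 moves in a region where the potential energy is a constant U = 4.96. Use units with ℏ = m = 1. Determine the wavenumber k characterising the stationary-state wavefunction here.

With E > U the solution is oscillatory, ψ ∝ e^{±ikx} with k = √(2m(E − U))/ℏ.
k = √(2 × 1 × 12.44) = 4.988.

k = 4.99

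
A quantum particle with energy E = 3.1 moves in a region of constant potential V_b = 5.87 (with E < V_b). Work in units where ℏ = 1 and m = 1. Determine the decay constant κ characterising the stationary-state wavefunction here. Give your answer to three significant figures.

Since E < V_b the TISE in this region is ψ'' = κ²ψ with κ = √(2m(V_b − E))/ℏ.
κ = √(2 × 1 × 2.77) = 2.354.

κ = 2.35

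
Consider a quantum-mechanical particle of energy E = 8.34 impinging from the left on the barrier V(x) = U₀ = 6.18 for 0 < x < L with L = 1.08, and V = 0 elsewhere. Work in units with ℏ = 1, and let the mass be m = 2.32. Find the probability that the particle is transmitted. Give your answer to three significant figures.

T = 0.962

E > U₀: inside the barrier k₂ = √(2m(E − U₀))/ℏ = 3.166, k₂L = 3.419.
T = [1 + U₀² sin²(k₂L) / (4E(E − U₀))]⁻¹ = 1/1.040 = 0.962.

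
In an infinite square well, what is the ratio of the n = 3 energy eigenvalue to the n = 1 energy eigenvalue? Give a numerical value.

9

Since E_n ∝ n², the ratio is (3/1)² = 9.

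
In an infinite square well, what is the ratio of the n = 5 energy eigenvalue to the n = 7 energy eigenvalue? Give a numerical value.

E_n = n²π²ℏ²/(2mL²) so the ratio is n₂²/n₁² = 25/49 = 0.510204.

0.510204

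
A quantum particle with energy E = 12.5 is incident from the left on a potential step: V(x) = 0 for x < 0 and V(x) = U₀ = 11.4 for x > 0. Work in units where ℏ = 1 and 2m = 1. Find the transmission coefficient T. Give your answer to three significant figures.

On each side the TISE gives plane waves with k = √(2m(E − V))/ℏ: k₁ = √(2·½·12.5) = 3.536, k₂ = √(2·½·1.1) = 1.049.
Continuity of ψ and ψ′ at the step yields the reflection amplitude r = (k₁ − k₂)/(k₁ + k₂) = 0.5424; thus R = |r|² = 0.2942, T = 0.7058.

T = 0.706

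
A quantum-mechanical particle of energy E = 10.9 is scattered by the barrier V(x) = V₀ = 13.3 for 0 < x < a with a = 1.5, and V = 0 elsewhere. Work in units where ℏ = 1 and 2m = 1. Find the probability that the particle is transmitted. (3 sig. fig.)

E < V₀: inside the barrier ψ ∝ e^{±κx} with κ = √(2m(V₀ − E))/ℏ = 1.549.
κa = 2.324, sinh(κa) = 5.058.
The exact tunnelling result is T⁻¹ = 1 + V₀² sinh²(κa) / [4E(V₀ − E)] = 44.25, so T = 0.0226.

T = 0.0226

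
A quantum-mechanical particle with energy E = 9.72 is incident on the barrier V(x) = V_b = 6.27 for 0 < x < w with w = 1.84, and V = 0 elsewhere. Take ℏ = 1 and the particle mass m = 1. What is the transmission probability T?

E > V_b: inside the barrier k₂ = √(2m(E − V_b))/ℏ = 2.627, k₂w = 4.833.
Matching at both interfaces gives T⁻¹ = 1 + V_b² sin²(k₂w) / [4E(E − V_b)] = 1.289, hence T = 0.776.

T = 0.776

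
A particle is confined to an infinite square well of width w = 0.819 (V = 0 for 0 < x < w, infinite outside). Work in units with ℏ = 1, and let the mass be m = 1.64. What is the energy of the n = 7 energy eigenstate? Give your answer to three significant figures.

E = 220

The infinite-well eigenfunctions ψ_n = √(2/w) sin(nπx/w) vanish at both walls, giving E_n = n²π²ℏ²/(2mw²).
E_7 = 7² × π² / (2 × 1.64 × 0.819²) = 219.8.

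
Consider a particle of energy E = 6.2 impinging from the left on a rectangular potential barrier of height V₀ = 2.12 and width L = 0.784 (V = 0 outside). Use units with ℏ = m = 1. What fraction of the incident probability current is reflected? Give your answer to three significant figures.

E > V₀: inside the barrier k₂ = √(2m(E − V₀))/ℏ = 2.857, k₂L = 2.240.
Matching at both interfaces gives T⁻¹ = 1 + V₀² sin²(k₂L) / [4E(E − V₀)] = 1.027, hence T = 0.973.
R = 1 − T = 0.0266.

R = 0.0266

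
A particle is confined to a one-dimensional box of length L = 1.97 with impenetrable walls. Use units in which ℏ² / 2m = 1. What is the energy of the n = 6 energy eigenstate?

Requiring ψ(0) = ψ(L) = 0 quantises k = nπ/L, hence E_n = ℏ²k²/2m = n²π²ℏ²/(2mL²).
E_6 = 6² × π² / (2 × 0.5 × 1.97²) = 91.55.

E = 91.6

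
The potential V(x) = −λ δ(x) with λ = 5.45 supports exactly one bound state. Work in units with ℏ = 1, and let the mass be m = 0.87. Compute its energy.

For x ≠ 0 the bound state is ψ ∝ e^{−κ|x|}; integrating the TISE across the delta gives the cusp condition 2κ = 2mλ/ℏ², so κ = 4.742.
Then E = −ℏ²κ²/(2m) = −mλ²/(2ℏ²) = -12.92.

E = -12.9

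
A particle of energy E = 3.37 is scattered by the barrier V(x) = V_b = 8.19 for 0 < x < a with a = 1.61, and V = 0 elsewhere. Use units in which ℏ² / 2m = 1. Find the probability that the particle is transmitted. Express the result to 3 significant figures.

T = 0.00329

Since E < V_b the interior solution is evanescent with decay constant κ = √(2m(V_b − E))/ℏ = 2.195.
κa = 3.535, sinh(κa) = 17.13.
Matching ψ, ψ′ at both faces gives T = [1 + V_b² sinh²(κa) / (4E(V_b − E))]⁻¹ = 1/303.8 = 0.00329.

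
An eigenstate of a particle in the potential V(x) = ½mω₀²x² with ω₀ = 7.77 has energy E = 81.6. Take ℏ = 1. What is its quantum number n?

Invert E_n = (n + ½)ℏω₀: n = E/ℏω₀ − ½ = 10.002, so n = 10.

n = 10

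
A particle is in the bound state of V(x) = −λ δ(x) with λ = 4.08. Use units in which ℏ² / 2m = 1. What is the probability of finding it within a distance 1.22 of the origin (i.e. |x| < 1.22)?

The normalised bound state is ψ = √κ e^{−κ|x|} with κ = mλ/ℏ² = 2.040.
P(|x| < d) = ∫_{−d}^{d} κ e^{−2κ|x|} dx = 1 − e^{−2κd} = 1 − e^{−4.978} = 0.9931.

P = 0.993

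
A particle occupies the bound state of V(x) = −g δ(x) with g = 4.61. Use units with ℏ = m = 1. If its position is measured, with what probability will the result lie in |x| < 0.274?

The normalised bound state is ψ = √κ e^{−κ|x|} with κ = mg/ℏ² = 4.610.
P(|x| < d) = ∫_{−d}^{d} κ e^{−2κ|x|} dx = 1 − e^{−2κd} = 1 − e^{−2.526} = 0.9200.

P = 0.920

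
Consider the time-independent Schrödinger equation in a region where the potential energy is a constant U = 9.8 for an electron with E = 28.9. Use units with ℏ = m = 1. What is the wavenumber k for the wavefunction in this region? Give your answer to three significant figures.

With E > U the solution is oscillatory, ψ ∝ e^{±ikx} with k = √(2m(E − U))/ℏ.
k = √(2 × 1 × 19.1) = 6.181.

k = 6.18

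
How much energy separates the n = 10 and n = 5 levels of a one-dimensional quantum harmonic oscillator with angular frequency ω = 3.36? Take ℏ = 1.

ΔE = 16.8

E_n = ℏω(n + ½), so ΔE = (10 − 5) ℏω = 5 × 3.36 = 16.80.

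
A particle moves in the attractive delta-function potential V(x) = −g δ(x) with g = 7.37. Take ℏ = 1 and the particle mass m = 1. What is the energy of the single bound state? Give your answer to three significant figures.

E = -27.2

The bound state is ψ(x) = √κ e^{−κ|x|}. The derivative jump ψ'(0⁺) − ψ'(0⁻) = −(2mg/ℏ²)ψ(0) fixes κ = mg/ℏ² = 7.370.
Then E = −ℏ²κ²/(2m) = −mg²/(2ℏ²) = -27.16.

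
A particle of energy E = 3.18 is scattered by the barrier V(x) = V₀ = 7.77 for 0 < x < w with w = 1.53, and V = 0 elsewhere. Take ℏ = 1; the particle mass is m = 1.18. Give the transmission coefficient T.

T = 0.000164

E < V₀: inside the barrier ψ ∝ e^{±κx} with κ = √(2m(V₀ − E))/ℏ = 3.291.
κw = 5.036, sinh(κw) = 76.89.
The exact tunnelling result is T⁻¹ = 1 + V₀² sinh²(κw) / [4E(V₀ − E)] = 6115, so T = 0.000164.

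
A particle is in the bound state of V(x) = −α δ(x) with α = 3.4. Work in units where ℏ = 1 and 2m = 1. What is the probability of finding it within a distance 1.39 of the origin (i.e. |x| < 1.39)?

The normalised bound state is ψ = √κ e^{−κ|x|} with κ = mα/ℏ² = 1.700.
P(|x| < d) = ∫_{−d}^{d} κ e^{−2κ|x|} dx = 1 − e^{−2κd} = 1 − e^{−4.726} = 0.9911.

P = 0.991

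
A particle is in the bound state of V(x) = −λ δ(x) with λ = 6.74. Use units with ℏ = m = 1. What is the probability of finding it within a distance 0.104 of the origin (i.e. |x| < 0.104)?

The normalised bound state is ψ = √κ e^{−κ|x|} with κ = mλ/ℏ² = 6.740.
P(|x| < d) = ∫_{−d}^{d} κ e^{−2κ|x|} dx = 1 − e^{−2κd} = 1 − e^{−1.402} = 0.7539.

P = 0.754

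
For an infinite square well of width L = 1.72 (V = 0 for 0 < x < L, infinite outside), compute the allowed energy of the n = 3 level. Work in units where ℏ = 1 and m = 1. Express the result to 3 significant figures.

E = 15.0

The infinite-well eigenfunctions ψ_n = √(2/L) sin(nπx/L) vanish at both walls, giving E_n = n²π²ℏ²/(2mL²).
E_3 = 3² × π² / (2 × 1 × 1.72²) = 15.01.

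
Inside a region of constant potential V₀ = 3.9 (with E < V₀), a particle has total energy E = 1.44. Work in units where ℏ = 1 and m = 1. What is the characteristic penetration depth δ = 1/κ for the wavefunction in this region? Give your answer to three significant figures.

δ = 0.451

Since E < V₀ the TISE in this region is ψ'' = κ²ψ with κ = √(2m(V₀ − E))/ℏ.
κ = √(2 × 1 × 2.46) = 2.218. The penetration depth is δ = 1/κ = 0.451.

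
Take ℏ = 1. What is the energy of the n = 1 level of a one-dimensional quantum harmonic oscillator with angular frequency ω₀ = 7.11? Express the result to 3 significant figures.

E = 10.7

The oscillator eigenvalues are E_n = ℏω₀(n + ½), so E_1 = 7.11 × 1.5 = 10.67.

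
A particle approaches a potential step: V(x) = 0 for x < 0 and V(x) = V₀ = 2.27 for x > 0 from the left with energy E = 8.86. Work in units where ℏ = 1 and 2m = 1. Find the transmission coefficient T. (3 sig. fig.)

On each side the TISE gives plane waves with k = √(2m(E − V))/ℏ: k₁ = √(2·½·8.86) = 2.977, k₂ = √(2·½·6.59) = 2.567.
Matching ψ and ψ′ at x = 0 gives r = (k₁ − k₂)/(k₁ + k₂), so R = r² = 0.005456 and T = 1 − R = 0.9945.

T = 0.995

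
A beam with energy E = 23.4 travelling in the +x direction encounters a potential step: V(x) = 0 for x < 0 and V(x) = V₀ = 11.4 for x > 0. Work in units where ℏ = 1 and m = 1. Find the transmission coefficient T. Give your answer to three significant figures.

The wavenumbers are k₁ = √(2mE)/ℏ = 6.841 on the left and k₂ = √(2m(E − V₀))/ℏ = 4.899 on the right.
Continuity of ψ and ψ′ at the step yields the reflection amplitude r = (k₁ − k₂)/(k₁ + k₂) = 0.1654; thus R = |r|² = 0.02736, T = 0.9726.

T = 0.973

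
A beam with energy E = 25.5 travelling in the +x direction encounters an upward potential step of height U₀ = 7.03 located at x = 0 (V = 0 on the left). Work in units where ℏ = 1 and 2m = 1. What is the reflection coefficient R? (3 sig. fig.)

On each side the TISE gives plane waves with k = √(2m(E − V))/ℏ: k₁ = √(2·½·25.5) = 5.050, k₂ = √(2·½·18.47) = 4.298.
Continuity of ψ and ψ′ at the step yields the reflection amplitude r = (k₁ − k₂)/(k₁ + k₂) = 0.08046; thus R = |r|² = 0.006474, T = 0.9935.

R = 0.00647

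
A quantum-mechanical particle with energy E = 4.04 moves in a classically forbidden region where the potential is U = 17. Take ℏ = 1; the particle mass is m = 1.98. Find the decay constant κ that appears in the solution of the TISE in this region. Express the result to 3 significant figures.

κ = 7.16

Since E < U the TISE in this region is ψ'' = κ²ψ with κ = √(2m(U − E))/ℏ.
κ = √(2 × 1.98 × 12.96) = 7.164.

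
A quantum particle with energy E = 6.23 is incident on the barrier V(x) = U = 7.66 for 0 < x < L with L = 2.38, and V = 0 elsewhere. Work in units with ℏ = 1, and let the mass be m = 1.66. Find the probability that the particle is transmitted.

T = 0.0000761

E < U: inside the barrier ψ ∝ e^{±κx} with κ = √(2m(U − E))/ℏ = 2.179.
κL = 5.186, sinh(κL) = 89.35.
Matching ψ, ψ′ at both faces gives T = [1 + U² sinh²(κL) / (4E(U − E))]⁻¹ = 1/13150 = 0.0000761.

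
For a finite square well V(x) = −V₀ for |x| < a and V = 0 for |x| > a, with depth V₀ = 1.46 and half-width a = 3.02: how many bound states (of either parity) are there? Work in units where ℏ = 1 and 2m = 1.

N = 3

Define the well-strength parameter z₀ = (a/ℏ)√(2mV₀) = 3.02 × √(2·0.5·1.46) = 3.649.
The even/odd transcendental equations gain one root per π/2 in z₀, giving N = 1 + ⌊2z₀/π⌋ = 1 + ⌊2.323⌋ = 3.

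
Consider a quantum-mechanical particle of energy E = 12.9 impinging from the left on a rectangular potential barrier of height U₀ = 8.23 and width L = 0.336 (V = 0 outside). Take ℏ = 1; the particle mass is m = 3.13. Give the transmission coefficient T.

T = 0.791

E > U₀: inside the barrier k₂ = √(2m(E − U₀))/ℏ = 5.407, k₂L = 1.817.
Matching at both interfaces gives T⁻¹ = 1 + U₀² sin²(k₂L) / [4E(E − U₀)] = 1.264, hence T = 0.791.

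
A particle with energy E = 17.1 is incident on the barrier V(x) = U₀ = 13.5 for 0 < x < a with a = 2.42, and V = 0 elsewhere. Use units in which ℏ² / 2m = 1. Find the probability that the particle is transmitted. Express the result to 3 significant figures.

Above the barrier the interior wavenumber is k₂ = √(2m(E − U₀))/ℏ = 1.897, giving phase k₂a = 4.592.
T = [1 + U₀² sin²(k₂a) / (4E(E − U₀))]⁻¹ = 1/1.729 = 0.578.

T = 0.578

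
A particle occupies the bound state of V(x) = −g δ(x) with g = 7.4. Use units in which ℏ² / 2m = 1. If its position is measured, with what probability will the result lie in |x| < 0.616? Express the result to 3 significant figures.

The normalised bound state is ψ = √κ e^{−κ|x|} with κ = mg/ℏ² = 3.700.
P(|x| < d) = ∫_{−d}^{d} κ e^{−2κ|x|} dx = 1 − e^{−2κd} = 1 − e^{−4.558} = 0.9895.

P = 0.990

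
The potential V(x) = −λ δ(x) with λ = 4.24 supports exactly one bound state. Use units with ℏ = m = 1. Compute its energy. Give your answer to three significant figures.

The bound state is ψ(x) = √κ e^{−κ|x|}. The derivative jump ψ'(0⁺) − ψ'(0⁻) = −(2mλ/ℏ²)ψ(0) fixes κ = mλ/ℏ² = 4.240.
Then E = −ℏ²κ²/(2m) = −mλ²/(2ℏ²) = -8.989.

E = -8.99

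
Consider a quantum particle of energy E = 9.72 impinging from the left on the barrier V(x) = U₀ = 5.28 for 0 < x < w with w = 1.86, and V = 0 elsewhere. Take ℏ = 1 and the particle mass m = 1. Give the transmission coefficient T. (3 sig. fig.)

Above the barrier the interior wavenumber is k₂ = √(2m(E − U₀))/ℏ = 2.980, giving phase k₂w = 5.543.
T = [1 + U₀² sin²(k₂w) / (4E(E − U₀))]⁻¹ = 1/1.074 = 0.932.

T = 0.932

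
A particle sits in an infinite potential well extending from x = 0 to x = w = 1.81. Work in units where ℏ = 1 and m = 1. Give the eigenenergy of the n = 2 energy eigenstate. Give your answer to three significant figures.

The infinite-well eigenfunctions ψ_n = √(2/w) sin(nπx/w) vanish at both walls, giving E_n = n²π²ℏ²/(2mw²).
E_2 = 2² × π² / (2 × 1 × 1.81²) = 6.025.

E = 6.03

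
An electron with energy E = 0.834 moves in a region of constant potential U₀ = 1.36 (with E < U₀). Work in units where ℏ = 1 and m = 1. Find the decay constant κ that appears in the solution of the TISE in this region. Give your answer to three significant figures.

Since E < U₀ the TISE in this region is ψ'' = κ²ψ with κ = √(2m(U₀ − E))/ℏ.
κ = √(2 × 1 × 0.526) = 1.026.

κ = 1.03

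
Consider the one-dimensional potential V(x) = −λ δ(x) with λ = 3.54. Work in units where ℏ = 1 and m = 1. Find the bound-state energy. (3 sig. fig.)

E = -6.27

For x ≠ 0 the bound state is ψ ∝ e^{−κ|x|}; integrating the TISE across the delta gives the cusp condition 2κ = 2mλ/ℏ², so κ = 3.540.
Then E = −ℏ²κ²/(2m) = −mλ²/(2ℏ²) = -6.266.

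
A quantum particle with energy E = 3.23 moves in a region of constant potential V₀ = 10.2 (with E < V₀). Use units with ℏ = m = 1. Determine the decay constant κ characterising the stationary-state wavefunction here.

Since E < V₀ the TISE in this region is ψ'' = κ²ψ with κ = √(2m(V₀ − E))/ℏ.
κ = √(2 × 1 × 6.97) = 3.734.

κ = 3.73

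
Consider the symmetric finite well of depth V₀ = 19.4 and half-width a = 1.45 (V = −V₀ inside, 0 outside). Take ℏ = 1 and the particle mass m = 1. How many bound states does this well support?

N = 6

The dimensionless depth is z₀ = a√(2mV₀)/ℏ = 1.45 × √(38.80) = 9.032.
A new bound state (alternating even/odd) appears each time z₀ passes a multiple of π/2, so N = ⌊2z₀/π⌋ + 1 = ⌊5.750⌋ + 1 = 6.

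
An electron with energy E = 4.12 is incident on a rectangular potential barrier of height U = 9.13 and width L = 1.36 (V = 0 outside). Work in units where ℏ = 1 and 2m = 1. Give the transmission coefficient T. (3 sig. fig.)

Since E < U the interior solution is evanescent with decay constant κ = √(2m(U − E))/ℏ = 2.238.
κL = 3.044, sinh(κL) = 10.47.
The exact tunnelling result is T⁻¹ = 1 + U² sinh²(κL) / [4E(U − E)] = 111.7, so T = 0.00895.

T = 0.00895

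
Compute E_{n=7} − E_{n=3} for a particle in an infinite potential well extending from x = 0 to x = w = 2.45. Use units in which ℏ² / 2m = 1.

ΔE = 65.8

E_n = n²π²ℏ²/(2mw²), so ΔE = (7² − 3²) π²ℏ²/(2mw²).
ΔE = 40 × π² / (2 × 0.5 × 2.45²) = 65.77.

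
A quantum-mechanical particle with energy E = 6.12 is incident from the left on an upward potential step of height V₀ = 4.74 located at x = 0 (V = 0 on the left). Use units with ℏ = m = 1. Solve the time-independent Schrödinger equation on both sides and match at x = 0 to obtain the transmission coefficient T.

T = 0.873

The wavenumbers are k₁ = √(2mE)/ℏ = 3.499 on the left and k₂ = √(2m(E − V₀))/ℏ = 1.661 on the right.
Matching ψ and ψ′ at x = 0 gives r = (k₁ − k₂)/(k₁ + k₂), so R = r² = 0.1268 and T = 1 − R = 0.8732.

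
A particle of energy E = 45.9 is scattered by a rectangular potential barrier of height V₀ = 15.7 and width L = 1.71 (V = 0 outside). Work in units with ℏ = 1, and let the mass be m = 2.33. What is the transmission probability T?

T = 0.958

Above the barrier the interior wavenumber is k₂ = √(2m(E − V₀))/ℏ = 11.86, giving phase k₂L = 20.29.
T = [1 + V₀² sin²(k₂L) / (4E(E − V₀))]⁻¹ = 1/1.044 = 0.958.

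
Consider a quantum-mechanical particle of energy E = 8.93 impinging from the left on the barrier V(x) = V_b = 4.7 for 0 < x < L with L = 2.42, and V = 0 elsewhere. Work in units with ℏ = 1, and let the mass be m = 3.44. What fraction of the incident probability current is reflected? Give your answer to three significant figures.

E > V_b: inside the barrier k₂ = √(2m(E − V_b))/ℏ = 5.395, k₂L = 13.06.
Matching at both interfaces gives T⁻¹ = 1 + V_b² sin²(k₂L) / [4E(E − V_b)] = 1.032, hence T = 0.969.
R = 1 − T = 0.0312.

R = 0.0312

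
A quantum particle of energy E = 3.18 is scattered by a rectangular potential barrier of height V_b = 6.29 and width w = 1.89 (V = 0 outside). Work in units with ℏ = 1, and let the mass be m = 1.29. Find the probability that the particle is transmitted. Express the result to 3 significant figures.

T = 0.0000895

E < V_b: inside the barrier ψ ∝ e^{±κx} with κ = √(2m(V_b − E))/ℏ = 2.833.
κw = 5.354, sinh(κw) = 105.7.
The exact tunnelling result is T⁻¹ = 1 + V_b² sinh²(κw) / [4E(V_b − E)] = 11170, so T = 0.0000895.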